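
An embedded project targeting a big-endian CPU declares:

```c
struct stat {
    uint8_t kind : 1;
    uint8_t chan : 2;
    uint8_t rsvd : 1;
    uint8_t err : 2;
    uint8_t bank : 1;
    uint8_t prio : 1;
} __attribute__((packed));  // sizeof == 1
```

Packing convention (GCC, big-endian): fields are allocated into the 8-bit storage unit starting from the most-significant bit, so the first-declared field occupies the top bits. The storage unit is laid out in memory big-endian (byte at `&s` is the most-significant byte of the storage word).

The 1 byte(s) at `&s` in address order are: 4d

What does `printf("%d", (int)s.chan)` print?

[0]=0x4d (big-endian) → word 0x4d
kind [7+:1] = (word>>7) & 0x1 = 0
chan [5+:2] = (word>>5) & 0x3 = 2  ←
rsvd [4+:1] = (word>>4) & 0x1 = 0
err [2+:2] = (word>>2) & 0x3 = 3
bank [1+:1] = (word>>1) & 0x1 = 0
prio [0+:1] = (word>>0) & 0x1 = 1

2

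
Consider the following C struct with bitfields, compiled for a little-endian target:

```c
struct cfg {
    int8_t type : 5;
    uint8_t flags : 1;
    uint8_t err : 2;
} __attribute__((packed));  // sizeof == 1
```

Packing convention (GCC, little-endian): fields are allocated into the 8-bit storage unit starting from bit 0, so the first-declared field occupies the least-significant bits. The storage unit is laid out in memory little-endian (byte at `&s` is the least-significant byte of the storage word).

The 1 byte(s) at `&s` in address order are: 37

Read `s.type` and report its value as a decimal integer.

[0]=0x37 (little-endian) → word 0x37
type:5 @ bit 0 → (0x37>>0)&0x1f = 0x17  ←
flags:1 @ bit 5 → (0x37>>5)&0x1 = 0x1
err:2 @ bit 6 → (0x37>>6)&0x3 = 0x0
type signed 5b, MSB=1: 23 - 32 = -9

-9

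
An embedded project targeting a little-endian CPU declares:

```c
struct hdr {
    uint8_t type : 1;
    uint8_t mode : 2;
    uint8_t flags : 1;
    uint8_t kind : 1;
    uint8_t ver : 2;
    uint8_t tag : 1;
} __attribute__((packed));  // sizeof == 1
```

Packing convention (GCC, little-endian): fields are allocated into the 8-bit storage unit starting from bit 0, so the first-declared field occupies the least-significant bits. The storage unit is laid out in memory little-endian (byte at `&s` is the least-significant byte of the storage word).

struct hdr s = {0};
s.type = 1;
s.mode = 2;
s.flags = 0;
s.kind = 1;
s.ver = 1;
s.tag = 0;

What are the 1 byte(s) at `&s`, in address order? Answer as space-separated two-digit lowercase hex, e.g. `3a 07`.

type (1b) val=1 bits=0x1 at bit 0: 0x01
mode (2b) val=2 bits=0x2 at bit 1: 0x05
flags (1b) val=0 bits=0x0 at bit 3: 0x05
kind (1b) val=1 bits=0x1 at bit 4: 0x15
ver (2b) val=1 bits=0x1 at bit 5: 0x35
tag (1b) val=0 bits=0x0 at bit 7: 0x35
word = 0x35 → little-endian bytes:
  [0]=0x35

35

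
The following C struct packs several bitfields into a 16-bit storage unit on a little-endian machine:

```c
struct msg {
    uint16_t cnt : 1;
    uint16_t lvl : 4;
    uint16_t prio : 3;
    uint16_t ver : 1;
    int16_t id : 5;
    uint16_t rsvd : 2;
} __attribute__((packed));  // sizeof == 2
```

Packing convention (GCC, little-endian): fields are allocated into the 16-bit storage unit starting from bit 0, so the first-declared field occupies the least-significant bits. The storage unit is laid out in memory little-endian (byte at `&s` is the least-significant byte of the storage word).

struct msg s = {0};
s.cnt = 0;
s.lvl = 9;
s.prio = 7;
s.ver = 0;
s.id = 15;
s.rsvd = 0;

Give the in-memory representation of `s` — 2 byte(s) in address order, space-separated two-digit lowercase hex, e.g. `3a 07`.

[0+:1] cnt=0 & 0x1 = 0x0; word=0x0000
[1+:4] lvl=9 & 0xf = 0x9; word=0x0012
[5+:3] prio=7 & 0x7 = 0x7; word=0x00f2
[8+:1] ver=0 & 0x1 = 0x0; word=0x00f2
[9+:5] id=15 & 0x1f = 0xf; word=0x1ef2
[14+:2] rsvd=0 & 0x3 = 0x0; word=0x1ef2
word = 0x1ef2 → little-endian bytes:
  [0]=0xf2  [1]=0x1e

f2 1e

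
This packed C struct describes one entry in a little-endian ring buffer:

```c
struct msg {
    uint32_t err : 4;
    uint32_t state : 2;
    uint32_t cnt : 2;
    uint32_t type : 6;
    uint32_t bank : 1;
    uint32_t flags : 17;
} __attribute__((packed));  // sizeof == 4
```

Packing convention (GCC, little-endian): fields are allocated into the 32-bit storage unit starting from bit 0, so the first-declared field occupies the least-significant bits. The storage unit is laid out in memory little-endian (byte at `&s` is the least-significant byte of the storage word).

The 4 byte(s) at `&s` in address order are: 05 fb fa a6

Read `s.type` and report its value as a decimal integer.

[0]=0x05 [1]=0xfb [2]=0xfa [3]=0xa6 (little-endian) → word 0xa6fafb05
err:4 @ bit 0 → (0xa6fafb05>>0)&0xf = 0x5
state:2 @ bit 4 → (0xa6fafb05>>4)&0x3 = 0x0
cnt:2 @ bit 6 → (0xa6fafb05>>6)&0x3 = 0x0
type:6 @ bit 8 → (0xa6fafb05>>8)&0x3f = 0x3b  ←
bank:1 @ bit 14 → (0xa6fafb05>>14)&0x1 = 0x1
flags:17 @ bit 15 → (0xa6fafb05>>15)&0x1ffff = 0x14df5

59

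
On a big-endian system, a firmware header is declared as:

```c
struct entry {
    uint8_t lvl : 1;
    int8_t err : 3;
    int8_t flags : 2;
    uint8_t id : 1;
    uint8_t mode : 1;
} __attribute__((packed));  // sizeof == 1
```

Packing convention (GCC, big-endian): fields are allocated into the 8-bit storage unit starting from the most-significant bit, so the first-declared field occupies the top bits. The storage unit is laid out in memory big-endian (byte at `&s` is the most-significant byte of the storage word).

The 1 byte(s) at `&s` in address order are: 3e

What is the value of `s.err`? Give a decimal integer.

3

[0]=0x3e (big-endian) → word 0x3e
lvl [7+:1] = (word>>7) & 0x1 = 0
err [4+:3] = (word>>4) & 0x7 = 3  ←
flags [2+:2] = (word>>2) & 0x3 = 3
id [1+:1] = (word>>1) & 0x1 = 1
mode [0+:1] = (word>>0) & 0x1 = 0
err signed 3b, MSB=0: value = 3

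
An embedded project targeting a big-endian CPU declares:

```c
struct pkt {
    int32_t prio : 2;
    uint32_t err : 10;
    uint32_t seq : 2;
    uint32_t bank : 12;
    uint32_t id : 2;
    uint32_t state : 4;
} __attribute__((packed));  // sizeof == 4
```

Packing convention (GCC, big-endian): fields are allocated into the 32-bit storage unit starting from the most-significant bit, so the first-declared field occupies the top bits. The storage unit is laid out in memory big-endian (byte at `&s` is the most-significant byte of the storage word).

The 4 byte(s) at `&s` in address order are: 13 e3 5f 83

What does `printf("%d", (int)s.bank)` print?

3454

[0]=0x13 [1]=0xe3 [2]=0x5f [3]=0x83 (big-endian) → word 0x13e35f83
prio:2 @ bit 30 → (0x13e35f83>>30)&0x3 = 0x0
err:10 @ bit 20 → (0x13e35f83>>20)&0x3ff = 0x13e
seq:2 @ bit 18 → (0x13e35f83>>18)&0x3 = 0x0
bank:12 @ bit 6 → (0x13e35f83>>6)&0xfff = 0xd7e  ←
id:2 @ bit 4 → (0x13e35f83>>4)&0x3 = 0x0
state:4 @ bit 0 → (0x13e35f83>>0)&0xf = 0x3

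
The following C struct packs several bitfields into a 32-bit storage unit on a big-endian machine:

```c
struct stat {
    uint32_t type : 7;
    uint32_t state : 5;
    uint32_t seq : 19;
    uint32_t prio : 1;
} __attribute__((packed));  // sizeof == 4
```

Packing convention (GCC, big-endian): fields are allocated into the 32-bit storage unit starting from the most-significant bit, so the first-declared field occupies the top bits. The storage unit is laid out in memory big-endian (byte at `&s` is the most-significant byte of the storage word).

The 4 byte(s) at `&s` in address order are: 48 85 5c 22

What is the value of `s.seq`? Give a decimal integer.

[0]=0x48 [1]=0x85 [2]=0x5c [3]=0x22 (big-endian) → word 0x48855c22
type [25+:7] = (word>>25) & 0x7f = 36
state [20+:5] = (word>>20) & 0x1f = 8
seq [1+:19] = (word>>1) & 0x7ffff = 175633  ←
prio [0+:1] = (word>>0) & 0x1 = 0

175633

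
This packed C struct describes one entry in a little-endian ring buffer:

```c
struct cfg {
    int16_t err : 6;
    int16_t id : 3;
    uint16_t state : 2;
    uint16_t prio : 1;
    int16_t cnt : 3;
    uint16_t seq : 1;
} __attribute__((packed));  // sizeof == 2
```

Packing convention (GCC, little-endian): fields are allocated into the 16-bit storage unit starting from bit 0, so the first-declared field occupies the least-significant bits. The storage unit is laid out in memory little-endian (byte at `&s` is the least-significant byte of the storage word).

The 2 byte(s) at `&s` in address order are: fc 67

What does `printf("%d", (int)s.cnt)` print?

[0]=0xfc [1]=0x67 (little-endian) → word 0x67fc
err:6 @ bit 0 → (0x67fc>>0)&0x3f = 0x3c
id:3 @ bit 6 → (0x67fc>>6)&0x7 = 0x7
state:2 @ bit 9 → (0x67fc>>9)&0x3 = 0x3
prio:1 @ bit 11 → (0x67fc>>11)&0x1 = 0x0
cnt:3 @ bit 12 → (0x67fc>>12)&0x7 = 0x6  ←
seq:1 @ bit 15 → (0x67fc>>15)&0x1 = 0x0
cnt signed 3b, MSB=1: 6 - 8 = -2

-2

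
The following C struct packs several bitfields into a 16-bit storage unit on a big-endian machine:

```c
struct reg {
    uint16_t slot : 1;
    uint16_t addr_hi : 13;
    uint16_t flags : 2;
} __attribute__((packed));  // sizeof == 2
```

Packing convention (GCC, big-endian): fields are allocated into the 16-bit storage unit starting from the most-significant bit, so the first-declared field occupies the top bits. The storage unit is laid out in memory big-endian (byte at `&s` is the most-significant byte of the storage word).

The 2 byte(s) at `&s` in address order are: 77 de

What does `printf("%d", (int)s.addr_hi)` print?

[0]=0x77 [1]=0xde (big-endian) → word 0x77de
slot:1 @ bit 15 → (0x77de>>15)&0x1 = 0x0
addr_hi:13 @ bit 2 → (0x77de>>2)&0x1fff = 0x1df7  ←
flags:2 @ bit 0 → (0x77de>>0)&0x3 = 0x2

7671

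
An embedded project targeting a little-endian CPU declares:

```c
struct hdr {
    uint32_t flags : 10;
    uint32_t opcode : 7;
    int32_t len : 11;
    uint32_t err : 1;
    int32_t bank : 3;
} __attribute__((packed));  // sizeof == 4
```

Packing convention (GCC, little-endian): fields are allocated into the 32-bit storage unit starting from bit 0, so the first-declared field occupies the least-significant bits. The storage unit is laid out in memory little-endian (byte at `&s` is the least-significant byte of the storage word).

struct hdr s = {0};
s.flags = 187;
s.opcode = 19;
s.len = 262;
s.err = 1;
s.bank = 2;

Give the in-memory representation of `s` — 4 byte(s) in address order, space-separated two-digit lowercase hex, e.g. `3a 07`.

flags:10 = 187 → 0xbb << 0 → word 0x000000bb
opcode:7 = 19 → 0x13 << 10 → word 0x00004cbb
len:11 = 262 → 0x106 << 17 → word 0x020c4cbb
err:1 = 1 → 0x1 << 28 → word 0x120c4cbb
bank:3 = 2 → 0x2 << 29 → word 0x520c4cbb
word = 0x520c4cbb → little-endian bytes:
  [0]=0xbb  [1]=0x4c  [2]=0x0c  [3]=0x52

bb 4c 0c 52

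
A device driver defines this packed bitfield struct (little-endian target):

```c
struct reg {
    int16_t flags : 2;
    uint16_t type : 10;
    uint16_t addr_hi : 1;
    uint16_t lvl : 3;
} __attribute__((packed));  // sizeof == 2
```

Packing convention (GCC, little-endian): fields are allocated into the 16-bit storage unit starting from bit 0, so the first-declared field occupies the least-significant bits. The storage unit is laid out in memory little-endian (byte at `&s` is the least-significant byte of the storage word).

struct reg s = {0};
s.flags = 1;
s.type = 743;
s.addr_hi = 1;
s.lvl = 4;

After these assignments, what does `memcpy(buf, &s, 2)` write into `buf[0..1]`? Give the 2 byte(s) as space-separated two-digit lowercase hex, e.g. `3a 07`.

9d 9b

flags (2b) val=1 bits=0x1 at bit 0: 0x0001
type (10b) val=743 bits=0x2e7 at bit 2: 0x0b9d
addr_hi (1b) val=1 bits=0x1 at bit 12: 0x1b9d
lvl (3b) val=4 bits=0x4 at bit 13: 0x9b9d
word = 0x9b9d → little-endian bytes:
  [0]=0x9d  [1]=0x9b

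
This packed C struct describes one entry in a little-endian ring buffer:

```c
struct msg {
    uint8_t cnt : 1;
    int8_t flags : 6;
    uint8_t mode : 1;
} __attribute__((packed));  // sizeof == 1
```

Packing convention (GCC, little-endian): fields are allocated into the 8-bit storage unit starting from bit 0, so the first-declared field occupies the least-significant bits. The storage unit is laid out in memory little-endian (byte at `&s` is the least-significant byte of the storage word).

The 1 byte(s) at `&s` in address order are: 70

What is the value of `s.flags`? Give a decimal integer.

[0]=0x70 (little-endian) → word 0x70
cnt [0+:1] = (word>>0) & 0x1 = 0
flags [1+:6] = (word>>1) & 0x3f = 56  ←
mode [7+:1] = (word>>7) & 0x1 = 0
flags signed 6b, MSB=1: 56 - 64 = -8

-8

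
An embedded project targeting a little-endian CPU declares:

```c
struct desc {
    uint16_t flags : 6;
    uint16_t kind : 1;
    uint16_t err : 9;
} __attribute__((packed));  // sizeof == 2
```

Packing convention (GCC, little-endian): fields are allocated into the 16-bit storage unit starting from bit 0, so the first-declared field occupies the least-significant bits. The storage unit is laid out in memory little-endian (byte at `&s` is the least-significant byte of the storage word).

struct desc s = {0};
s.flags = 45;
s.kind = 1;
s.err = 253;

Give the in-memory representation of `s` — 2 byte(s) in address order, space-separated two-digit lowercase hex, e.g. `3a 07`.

flags:6 = 45 → 0x2d << 0 → word 0x002d
kind:1 = 1 → 0x1 << 6 → word 0x006d
err:9 = 253 → 0xfd << 7 → word 0x7eed
word = 0x7eed → little-endian bytes:
  [0]=0xed  [1]=0x7e

ed 7e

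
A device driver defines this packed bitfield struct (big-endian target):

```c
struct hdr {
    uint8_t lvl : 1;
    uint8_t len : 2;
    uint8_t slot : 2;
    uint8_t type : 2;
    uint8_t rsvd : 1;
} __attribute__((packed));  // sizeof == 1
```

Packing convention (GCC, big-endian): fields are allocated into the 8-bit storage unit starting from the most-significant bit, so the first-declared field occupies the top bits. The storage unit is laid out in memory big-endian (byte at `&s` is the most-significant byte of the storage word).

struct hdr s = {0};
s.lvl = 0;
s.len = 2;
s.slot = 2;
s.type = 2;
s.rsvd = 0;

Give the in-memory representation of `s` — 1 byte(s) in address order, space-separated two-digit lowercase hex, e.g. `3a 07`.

[7+:1] lvl=0 & 0x1 = 0x0; word=0x00
[5+:2] len=2 & 0x3 = 0x2; word=0x40
[3+:2] slot=2 & 0x3 = 0x2; word=0x50
[1+:2] type=2 & 0x3 = 0x2; word=0x54
[0+:1] rsvd=0 & 0x1 = 0x0; word=0x54
word = 0x54 → big-endian bytes:
  [0]=0x54

54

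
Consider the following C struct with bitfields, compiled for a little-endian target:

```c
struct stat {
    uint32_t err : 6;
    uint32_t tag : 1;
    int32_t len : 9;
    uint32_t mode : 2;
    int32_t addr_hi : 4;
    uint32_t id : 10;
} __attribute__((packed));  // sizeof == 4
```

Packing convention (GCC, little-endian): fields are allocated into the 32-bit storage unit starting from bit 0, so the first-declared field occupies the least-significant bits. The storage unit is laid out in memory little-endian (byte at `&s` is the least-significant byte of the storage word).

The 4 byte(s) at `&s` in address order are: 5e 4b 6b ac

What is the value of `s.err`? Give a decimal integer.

[0]=0x5e [1]=0x4b [2]=0x6b [3]=0xac (little-endian) → word 0xac6b4b5e
err [0+:6] = (word>>0) & 0x3f = 30  ←
tag [6+:1] = (word>>6) & 0x1 = 1
len [7+:9] = (word>>7) & 0x1ff = 150
mode [16+:2] = (word>>16) & 0x3 = 3
addr_hi [18+:4] = (word>>18) & 0xf = 10
id [22+:10] = (word>>22) & 0x3ff = 689

30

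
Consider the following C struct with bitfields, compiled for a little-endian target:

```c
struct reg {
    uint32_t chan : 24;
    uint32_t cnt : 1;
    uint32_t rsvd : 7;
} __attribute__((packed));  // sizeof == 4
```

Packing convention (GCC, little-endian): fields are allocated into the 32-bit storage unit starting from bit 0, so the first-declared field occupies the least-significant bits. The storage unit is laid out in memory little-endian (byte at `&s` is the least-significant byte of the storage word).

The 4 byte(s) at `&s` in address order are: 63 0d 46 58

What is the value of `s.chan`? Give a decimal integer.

4590947

[0]=0x63 [1]=0x0d [2]=0x46 [3]=0x58 (little-endian) → word 0x58460d63
chan:24 @ bit 0 → (0x58460d63>>0)&0xffffff = 0x460d63  ←
cnt:1 @ bit 24 → (0x58460d63>>24)&0x1 = 0x0
rsvd:7 @ bit 25 → (0x58460d63>>25)&0x7f = 0x2c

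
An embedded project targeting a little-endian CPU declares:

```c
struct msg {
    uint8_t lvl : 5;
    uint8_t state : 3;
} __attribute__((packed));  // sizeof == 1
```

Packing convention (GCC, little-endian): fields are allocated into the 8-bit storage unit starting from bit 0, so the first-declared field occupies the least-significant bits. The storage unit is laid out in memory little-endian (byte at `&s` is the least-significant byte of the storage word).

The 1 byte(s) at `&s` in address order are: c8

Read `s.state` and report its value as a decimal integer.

6

[0]=0xc8 (little-endian) → word 0xc8
lvl [0+:5] = (word>>0) & 0x1f = 8
state [5+:3] = (word>>5) & 0x7 = 6  ←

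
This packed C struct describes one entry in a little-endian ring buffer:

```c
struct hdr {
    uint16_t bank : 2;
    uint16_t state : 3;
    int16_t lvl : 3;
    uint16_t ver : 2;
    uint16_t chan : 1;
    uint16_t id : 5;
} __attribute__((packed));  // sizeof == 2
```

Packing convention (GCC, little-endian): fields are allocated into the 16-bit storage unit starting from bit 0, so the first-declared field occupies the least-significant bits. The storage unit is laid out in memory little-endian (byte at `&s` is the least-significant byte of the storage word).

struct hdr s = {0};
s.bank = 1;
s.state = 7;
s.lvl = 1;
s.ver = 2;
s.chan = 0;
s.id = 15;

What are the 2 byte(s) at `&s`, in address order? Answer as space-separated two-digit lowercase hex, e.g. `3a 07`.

3d 7a

bank:2 = 1 → 0x1 << 0 → word 0x0001
state:3 = 7 → 0x7 << 2 → word 0x001d
lvl:3 = 1 → 0x1 << 5 → word 0x003d
ver:2 = 2 → 0x2 << 8 → word 0x023d
chan:1 = 0 → 0x0 << 10 → word 0x023d
id:5 = 15 → 0xf << 11 → word 0x7a3d
word = 0x7a3d → little-endian bytes:
  [0]=0x3d  [1]=0x7a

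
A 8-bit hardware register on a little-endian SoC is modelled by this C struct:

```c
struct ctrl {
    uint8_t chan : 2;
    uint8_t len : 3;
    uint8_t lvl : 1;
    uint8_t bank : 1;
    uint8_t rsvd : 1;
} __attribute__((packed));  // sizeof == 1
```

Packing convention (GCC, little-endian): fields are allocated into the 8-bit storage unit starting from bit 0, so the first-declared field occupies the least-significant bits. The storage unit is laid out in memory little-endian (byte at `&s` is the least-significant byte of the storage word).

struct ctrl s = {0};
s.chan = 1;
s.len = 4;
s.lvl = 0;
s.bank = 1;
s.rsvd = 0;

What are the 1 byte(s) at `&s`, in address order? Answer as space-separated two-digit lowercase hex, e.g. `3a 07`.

chan:2 = 1 → 0x1 << 0 → word 0x01
len:3 = 4 → 0x4 << 2 → word 0x11
lvl:1 = 0 → 0x0 << 5 → word 0x11
bank:1 = 1 → 0x1 << 6 → word 0x51
rsvd:1 = 0 → 0x0 << 7 → word 0x51
word = 0x51 → little-endian bytes:
  [0]=0x51

51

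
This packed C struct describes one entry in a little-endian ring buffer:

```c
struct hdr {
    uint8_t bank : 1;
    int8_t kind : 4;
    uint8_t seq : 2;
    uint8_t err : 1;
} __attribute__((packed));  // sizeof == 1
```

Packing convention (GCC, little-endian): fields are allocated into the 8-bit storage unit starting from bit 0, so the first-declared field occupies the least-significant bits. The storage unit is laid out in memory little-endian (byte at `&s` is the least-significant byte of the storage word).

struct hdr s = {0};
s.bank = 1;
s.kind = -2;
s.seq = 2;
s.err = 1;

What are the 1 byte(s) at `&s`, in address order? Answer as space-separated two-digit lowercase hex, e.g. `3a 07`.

dd

[0+:1] bank=1 & 0x1 = 0x1; word=0x01
[1+:4] kind=-2 & 0xf = 0xe; word=0x1d
[5+:2] seq=2 & 0x3 = 0x2; word=0x5d
[7+:1] err=1 & 0x1 = 0x1; word=0xdd
word = 0xdd → little-endian bytes:
  [0]=0xdd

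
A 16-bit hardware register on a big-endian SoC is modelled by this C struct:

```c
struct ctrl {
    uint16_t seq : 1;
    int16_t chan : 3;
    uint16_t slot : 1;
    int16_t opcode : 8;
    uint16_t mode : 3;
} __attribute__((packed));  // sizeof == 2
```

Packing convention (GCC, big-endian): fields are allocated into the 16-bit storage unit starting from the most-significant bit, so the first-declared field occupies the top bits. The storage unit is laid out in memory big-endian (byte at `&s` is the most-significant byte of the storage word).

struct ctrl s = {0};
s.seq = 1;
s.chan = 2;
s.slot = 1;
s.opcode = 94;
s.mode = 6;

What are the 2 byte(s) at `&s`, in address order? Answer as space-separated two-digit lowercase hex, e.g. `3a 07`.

aa f6

seq (1b) val=1 bits=0x1 at bit 15: 0x8000
chan (3b) val=2 bits=0x2 at bit 12: 0xa000
slot (1b) val=1 bits=0x1 at bit 11: 0xa800
opcode (8b) val=94 bits=0x5e at bit 3: 0xaaf0
mode (3b) val=6 bits=0x6 at bit 0: 0xaaf6
word = 0xaaf6 → big-endian bytes:
  [0]=0xaa  [1]=0xf6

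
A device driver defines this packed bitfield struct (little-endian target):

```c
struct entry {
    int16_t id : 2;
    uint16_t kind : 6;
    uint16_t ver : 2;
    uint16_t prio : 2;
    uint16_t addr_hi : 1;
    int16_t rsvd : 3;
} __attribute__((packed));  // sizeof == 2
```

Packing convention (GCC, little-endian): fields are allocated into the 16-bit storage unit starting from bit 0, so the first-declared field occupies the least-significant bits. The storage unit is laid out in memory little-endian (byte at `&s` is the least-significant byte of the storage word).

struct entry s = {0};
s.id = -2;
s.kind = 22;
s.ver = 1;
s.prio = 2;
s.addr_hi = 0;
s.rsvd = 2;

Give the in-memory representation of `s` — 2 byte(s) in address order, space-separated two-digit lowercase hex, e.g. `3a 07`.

5a 49

id (2b) val=-2 bits=0x2 at bit 0: 0x0002
kind (6b) val=22 bits=0x16 at bit 2: 0x005a
ver (2b) val=1 bits=0x1 at bit 8: 0x015a
prio (2b) val=2 bits=0x2 at bit 10: 0x095a
addr_hi (1b) val=0 bits=0x0 at bit 12: 0x095a
rsvd (3b) val=2 bits=0x2 at bit 13: 0x495a
word = 0x495a → little-endian bytes:
  [0]=0x5a  [1]=0x49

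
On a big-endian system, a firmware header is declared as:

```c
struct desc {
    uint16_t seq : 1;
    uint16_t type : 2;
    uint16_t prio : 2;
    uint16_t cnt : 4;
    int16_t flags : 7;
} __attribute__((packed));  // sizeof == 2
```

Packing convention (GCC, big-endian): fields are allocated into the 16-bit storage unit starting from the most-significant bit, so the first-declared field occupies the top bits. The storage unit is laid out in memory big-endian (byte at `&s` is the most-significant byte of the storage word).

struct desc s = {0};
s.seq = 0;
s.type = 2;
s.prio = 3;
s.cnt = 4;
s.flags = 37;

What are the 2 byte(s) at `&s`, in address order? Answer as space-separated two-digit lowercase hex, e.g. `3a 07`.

seq (1b) val=0 bits=0x0 at bit 15: 0x0000
type (2b) val=2 bits=0x2 at bit 13: 0x4000
prio (2b) val=3 bits=0x3 at bit 11: 0x5800
cnt (4b) val=4 bits=0x4 at bit 7: 0x5a00
flags (7b) val=37 bits=0x25 at bit 0: 0x5a25
word = 0x5a25 → big-endian bytes:
  [0]=0x5a  [1]=0x25

5a 25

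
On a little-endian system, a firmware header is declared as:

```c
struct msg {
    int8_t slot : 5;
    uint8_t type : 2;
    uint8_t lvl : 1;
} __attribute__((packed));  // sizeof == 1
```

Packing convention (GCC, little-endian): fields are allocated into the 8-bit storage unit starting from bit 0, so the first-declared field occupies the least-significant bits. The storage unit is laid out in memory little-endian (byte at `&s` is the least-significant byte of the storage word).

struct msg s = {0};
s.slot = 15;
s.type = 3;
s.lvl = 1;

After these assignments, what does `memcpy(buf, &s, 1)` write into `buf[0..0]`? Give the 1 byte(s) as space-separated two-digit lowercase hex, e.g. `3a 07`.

[0+:5] slot=15 & 0x1f = 0xf; word=0x0f
[5+:2] type=3 & 0x3 = 0x3; word=0x6f
[7+:1] lvl=1 & 0x1 = 0x1; word=0xef
word = 0xef → little-endian bytes:
  [0]=0xef

ef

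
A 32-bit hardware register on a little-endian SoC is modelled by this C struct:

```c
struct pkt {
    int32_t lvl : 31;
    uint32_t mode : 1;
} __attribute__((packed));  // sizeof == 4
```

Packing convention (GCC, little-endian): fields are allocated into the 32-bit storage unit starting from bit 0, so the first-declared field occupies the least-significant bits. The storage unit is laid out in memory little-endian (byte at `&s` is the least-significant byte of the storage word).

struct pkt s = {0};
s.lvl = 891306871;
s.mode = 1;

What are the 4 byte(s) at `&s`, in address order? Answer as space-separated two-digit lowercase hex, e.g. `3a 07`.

lvl (31b) val=891306871 bits=0x35204377 at bit 0: 0x35204377
mode (1b) val=1 bits=0x1 at bit 31: 0xb5204377
word = 0xb5204377 → little-endian bytes:
  [0]=0x77  [1]=0x43  [2]=0x20  [3]=0xb5

77 43 20 b5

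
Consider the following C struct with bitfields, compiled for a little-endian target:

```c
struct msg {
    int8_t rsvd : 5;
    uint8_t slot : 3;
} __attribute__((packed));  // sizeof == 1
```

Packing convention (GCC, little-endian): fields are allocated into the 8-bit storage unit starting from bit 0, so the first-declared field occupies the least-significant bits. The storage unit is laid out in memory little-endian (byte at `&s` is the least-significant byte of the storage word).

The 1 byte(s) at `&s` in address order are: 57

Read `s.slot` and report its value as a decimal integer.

[0]=0x57 (little-endian) → word 0x57
rsvd [0+:5] = (word>>0) & 0x1f = 23
slot [5+:3] = (word>>5) & 0x7 = 2  ←

2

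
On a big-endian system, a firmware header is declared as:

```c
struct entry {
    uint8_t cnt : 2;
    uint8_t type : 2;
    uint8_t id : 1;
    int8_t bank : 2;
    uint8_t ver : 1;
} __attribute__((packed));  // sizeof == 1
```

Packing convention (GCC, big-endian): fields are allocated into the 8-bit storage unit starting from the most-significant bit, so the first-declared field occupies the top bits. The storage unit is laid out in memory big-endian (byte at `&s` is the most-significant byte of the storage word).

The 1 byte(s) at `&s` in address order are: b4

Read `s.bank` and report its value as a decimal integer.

-2

[0]=0xb4 (big-endian) → word 0xb4
cnt:2 @ bit 6 → (0xb4>>6)&0x3 = 0x2
type:2 @ bit 4 → (0xb4>>4)&0x3 = 0x3
id:1 @ bit 3 → (0xb4>>3)&0x1 = 0x0
bank:2 @ bit 1 → (0xb4>>1)&0x3 = 0x2  ←
ver:1 @ bit 0 → (0xb4>>0)&0x1 = 0x0
bank signed 2b, MSB=1: 2 - 4 = -2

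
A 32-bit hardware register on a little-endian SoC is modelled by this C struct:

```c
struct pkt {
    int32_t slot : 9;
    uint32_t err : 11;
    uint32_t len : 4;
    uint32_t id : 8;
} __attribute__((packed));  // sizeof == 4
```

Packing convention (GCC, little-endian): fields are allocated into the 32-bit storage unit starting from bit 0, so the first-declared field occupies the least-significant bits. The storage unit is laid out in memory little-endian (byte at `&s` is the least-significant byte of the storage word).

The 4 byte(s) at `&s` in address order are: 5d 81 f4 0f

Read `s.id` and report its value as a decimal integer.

15

[0]=0x5d [1]=0x81 [2]=0xf4 [3]=0x0f (little-endian) → word 0x0ff4815d
slot [0+:9] = (word>>0) & 0x1ff = 349
err [9+:11] = (word>>9) & 0x7ff = 576
len [20+:4] = (word>>20) & 0xf = 15
id [24+:8] = (word>>24) & 0xff = 15  ←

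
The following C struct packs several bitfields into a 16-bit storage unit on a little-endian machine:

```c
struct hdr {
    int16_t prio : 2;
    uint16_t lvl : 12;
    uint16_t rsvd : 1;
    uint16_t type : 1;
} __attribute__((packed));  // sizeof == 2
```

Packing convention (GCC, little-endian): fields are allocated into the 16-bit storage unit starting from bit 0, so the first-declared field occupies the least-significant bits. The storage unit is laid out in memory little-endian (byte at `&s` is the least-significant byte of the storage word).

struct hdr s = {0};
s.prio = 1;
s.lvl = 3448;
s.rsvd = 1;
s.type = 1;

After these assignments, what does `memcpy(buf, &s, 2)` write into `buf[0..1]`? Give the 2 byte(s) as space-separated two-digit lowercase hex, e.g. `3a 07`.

e1 f5

[0+:2] prio=1 & 0x3 = 0x1; word=0x0001
[2+:12] lvl=3448 & 0xfff = 0xd78; word=0x35e1
[14+:1] rsvd=1 & 0x1 = 0x1; word=0x75e1
[15+:1] type=1 & 0x1 = 0x1; word=0xf5e1
word = 0xf5e1 → little-endian bytes:
  [0]=0xe1  [1]=0xf5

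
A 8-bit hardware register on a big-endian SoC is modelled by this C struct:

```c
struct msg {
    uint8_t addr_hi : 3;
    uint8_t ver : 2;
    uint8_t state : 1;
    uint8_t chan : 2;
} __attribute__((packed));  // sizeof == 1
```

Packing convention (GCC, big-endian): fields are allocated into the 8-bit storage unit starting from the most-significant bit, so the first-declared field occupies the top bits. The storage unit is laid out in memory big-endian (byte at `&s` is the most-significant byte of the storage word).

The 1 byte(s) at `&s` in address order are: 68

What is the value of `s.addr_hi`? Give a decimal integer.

[0]=0x68 (big-endian) → word 0x68
addr_hi [5+:3] = (word>>5) & 0x7 = 3  ←
ver [3+:2] = (word>>3) & 0x3 = 1
state [2+:1] = (word>>2) & 0x1 = 0
chan [0+:2] = (word>>0) & 0x3 = 0

3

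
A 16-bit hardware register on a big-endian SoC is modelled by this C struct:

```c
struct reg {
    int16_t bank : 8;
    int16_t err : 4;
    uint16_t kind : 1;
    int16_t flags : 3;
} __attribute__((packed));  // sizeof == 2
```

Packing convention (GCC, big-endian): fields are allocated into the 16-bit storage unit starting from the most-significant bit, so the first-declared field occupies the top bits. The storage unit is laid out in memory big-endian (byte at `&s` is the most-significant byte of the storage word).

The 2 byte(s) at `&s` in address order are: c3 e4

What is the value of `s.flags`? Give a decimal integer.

[0]=0xc3 [1]=0xe4 (big-endian) → word 0xc3e4
bank [8+:8] = (word>>8) & 0xff = 195
err [4+:4] = (word>>4) & 0xf = 14
kind [3+:1] = (word>>3) & 0x1 = 0
flags [0+:3] = (word>>0) & 0x7 = 4  ←
flags signed 3b, MSB=1: 4 - 8 = -4

-4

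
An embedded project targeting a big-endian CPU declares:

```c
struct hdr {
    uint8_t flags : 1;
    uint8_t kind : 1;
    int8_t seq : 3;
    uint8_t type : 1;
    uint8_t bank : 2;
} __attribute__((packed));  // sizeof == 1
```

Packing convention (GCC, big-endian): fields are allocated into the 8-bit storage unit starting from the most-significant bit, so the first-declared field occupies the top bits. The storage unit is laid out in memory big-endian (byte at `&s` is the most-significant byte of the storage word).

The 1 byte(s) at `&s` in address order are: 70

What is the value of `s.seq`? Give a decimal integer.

-2

[0]=0x70 (big-endian) → word 0x70
flags:1 @ bit 7 → (0x70>>7)&0x1 = 0x0
kind:1 @ bit 6 → (0x70>>6)&0x1 = 0x1
seq:3 @ bit 3 → (0x70>>3)&0x7 = 0x6  ←
type:1 @ bit 2 → (0x70>>2)&0x1 = 0x0
bank:2 @ bit 0 → (0x70>>0)&0x3 = 0x0
seq signed 3b, MSB=1: 6 - 8 = -2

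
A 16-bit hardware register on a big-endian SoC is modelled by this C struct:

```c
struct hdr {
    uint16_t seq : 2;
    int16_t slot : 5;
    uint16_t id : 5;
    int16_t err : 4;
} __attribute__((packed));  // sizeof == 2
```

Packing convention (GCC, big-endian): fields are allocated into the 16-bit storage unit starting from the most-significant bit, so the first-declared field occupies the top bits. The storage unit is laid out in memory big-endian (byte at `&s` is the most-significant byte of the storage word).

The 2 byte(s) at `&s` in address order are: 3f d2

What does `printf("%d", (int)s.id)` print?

[0]=0x3f [1]=0xd2 (big-endian) → word 0x3fd2
seq:2 @ bit 14 → (0x3fd2>>14)&0x3 = 0x0
slot:5 @ bit 9 → (0x3fd2>>9)&0x1f = 0x1f
id:5 @ bit 4 → (0x3fd2>>4)&0x1f = 0x1d  ←
err:4 @ bit 0 → (0x3fd2>>0)&0xf = 0x2

29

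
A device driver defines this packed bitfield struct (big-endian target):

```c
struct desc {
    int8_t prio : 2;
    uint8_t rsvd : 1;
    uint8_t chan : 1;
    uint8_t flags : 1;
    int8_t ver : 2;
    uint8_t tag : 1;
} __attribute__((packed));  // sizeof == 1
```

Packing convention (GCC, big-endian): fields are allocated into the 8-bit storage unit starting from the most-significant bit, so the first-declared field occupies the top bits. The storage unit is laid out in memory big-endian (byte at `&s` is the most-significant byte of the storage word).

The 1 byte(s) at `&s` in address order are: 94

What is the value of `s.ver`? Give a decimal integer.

[0]=0x94 (big-endian) → word 0x94
prio [6+:2] = (word>>6) & 0x3 = 2
rsvd [5+:1] = (word>>5) & 0x1 = 0
chan [4+:1] = (word>>4) & 0x1 = 1
flags [3+:1] = (word>>3) & 0x1 = 0
ver [1+:2] = (word>>1) & 0x3 = 2  ←
tag [0+:1] = (word>>0) & 0x1 = 0
ver signed 2b, MSB=1: 2 - 4 = -2

-2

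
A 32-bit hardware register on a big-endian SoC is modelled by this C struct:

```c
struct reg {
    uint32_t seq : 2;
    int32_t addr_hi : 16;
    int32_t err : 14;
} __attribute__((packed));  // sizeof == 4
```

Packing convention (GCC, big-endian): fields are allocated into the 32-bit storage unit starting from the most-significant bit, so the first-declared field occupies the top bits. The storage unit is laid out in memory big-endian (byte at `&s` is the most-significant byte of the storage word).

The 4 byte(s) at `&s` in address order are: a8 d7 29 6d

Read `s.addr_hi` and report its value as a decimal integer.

[0]=0xa8 [1]=0xd7 [2]=0x29 [3]=0x6d (big-endian) → word 0xa8d7296d
seq:2 @ bit 30 → (0xa8d7296d>>30)&0x3 = 0x2
addr_hi:16 @ bit 14 → (0xa8d7296d>>14)&0xffff = 0xa35c  ←
err:14 @ bit 0 → (0xa8d7296d>>0)&0x3fff = 0x296d
addr_hi signed 16b, MSB=1: 41820 - 65536 = -23716

-23716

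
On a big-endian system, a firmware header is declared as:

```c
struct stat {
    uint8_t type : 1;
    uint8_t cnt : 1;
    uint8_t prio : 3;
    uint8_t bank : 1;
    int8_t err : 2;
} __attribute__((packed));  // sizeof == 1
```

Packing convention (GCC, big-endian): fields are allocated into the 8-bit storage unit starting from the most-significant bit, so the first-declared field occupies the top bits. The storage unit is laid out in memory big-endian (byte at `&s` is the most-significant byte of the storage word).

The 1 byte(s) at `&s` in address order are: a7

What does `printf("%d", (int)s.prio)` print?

4

[0]=0xa7 (big-endian) → word 0xa7
type:1 @ bit 7 → (0xa7>>7)&0x1 = 0x1
cnt:1 @ bit 6 → (0xa7>>6)&0x1 = 0x0
prio:3 @ bit 3 → (0xa7>>3)&0x7 = 0x4  ←
bank:1 @ bit 2 → (0xa7>>2)&0x1 = 0x1
err:2 @ bit 0 → (0xa7>>0)&0x3 = 0x3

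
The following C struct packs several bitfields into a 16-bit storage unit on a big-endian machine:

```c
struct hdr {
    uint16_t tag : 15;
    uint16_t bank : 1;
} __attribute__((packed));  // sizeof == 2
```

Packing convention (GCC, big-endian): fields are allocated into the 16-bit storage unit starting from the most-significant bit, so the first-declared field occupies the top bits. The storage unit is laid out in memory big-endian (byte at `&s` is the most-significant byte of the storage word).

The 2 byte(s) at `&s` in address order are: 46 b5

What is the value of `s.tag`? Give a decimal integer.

9050

[0]=0x46 [1]=0xb5 (big-endian) → word 0x46b5
tag:15 @ bit 1 → (0x46b5>>1)&0x7fff = 0x235a  ←
bank:1 @ bit 0 → (0x46b5>>0)&0x1 = 0x1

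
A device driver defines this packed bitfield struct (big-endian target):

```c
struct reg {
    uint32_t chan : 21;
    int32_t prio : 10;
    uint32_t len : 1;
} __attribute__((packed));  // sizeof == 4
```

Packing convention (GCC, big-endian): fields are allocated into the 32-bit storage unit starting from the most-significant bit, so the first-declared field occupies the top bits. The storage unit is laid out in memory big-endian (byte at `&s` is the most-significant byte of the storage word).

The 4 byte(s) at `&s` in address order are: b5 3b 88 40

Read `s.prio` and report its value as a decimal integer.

32

[0]=0xb5 [1]=0x3b [2]=0x88 [3]=0x40 (big-endian) → word 0xb53b8840
chan:21 @ bit 11 → (0xb53b8840>>11)&0x1fffff = 0x16a771
prio:10 @ bit 1 → (0xb53b8840>>1)&0x3ff = 0x20  ←
len:1 @ bit 0 → (0xb53b8840>>0)&0x1 = 0x0
prio signed 10b, MSB=0: value = 32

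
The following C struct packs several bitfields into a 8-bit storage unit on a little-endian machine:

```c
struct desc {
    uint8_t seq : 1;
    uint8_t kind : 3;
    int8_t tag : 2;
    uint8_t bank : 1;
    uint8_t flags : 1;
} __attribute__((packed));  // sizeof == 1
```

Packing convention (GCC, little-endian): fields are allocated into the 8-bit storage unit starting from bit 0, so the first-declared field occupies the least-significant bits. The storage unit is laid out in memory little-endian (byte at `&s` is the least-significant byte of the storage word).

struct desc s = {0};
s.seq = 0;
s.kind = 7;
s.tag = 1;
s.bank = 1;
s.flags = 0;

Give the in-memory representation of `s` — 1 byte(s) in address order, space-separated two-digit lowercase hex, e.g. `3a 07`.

5e

seq:1 = 0 → 0x0 << 0 → word 0x00
kind:3 = 7 → 0x7 << 1 → word 0x0e
tag:2 = 1 → 0x1 << 4 → word 0x1e
bank:1 = 1 → 0x1 << 6 → word 0x5e
flags:1 = 0 → 0x0 << 7 → word 0x5e
word = 0x5e → little-endian bytes:
  [0]=0x5e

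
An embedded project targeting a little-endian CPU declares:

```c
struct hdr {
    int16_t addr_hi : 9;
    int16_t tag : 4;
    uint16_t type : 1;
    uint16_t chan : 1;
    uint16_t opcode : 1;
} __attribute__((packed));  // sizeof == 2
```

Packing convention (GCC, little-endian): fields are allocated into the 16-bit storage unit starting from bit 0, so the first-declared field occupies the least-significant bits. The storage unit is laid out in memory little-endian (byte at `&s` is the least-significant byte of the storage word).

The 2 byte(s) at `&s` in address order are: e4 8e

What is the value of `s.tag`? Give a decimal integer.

7

[0]=0xe4 [1]=0x8e (little-endian) → word 0x8ee4
addr_hi:9 @ bit 0 → (0x8ee4>>0)&0x1ff = 0xe4
tag:4 @ bit 9 → (0x8ee4>>9)&0xf = 0x7  ←
type:1 @ bit 13 → (0x8ee4>>13)&0x1 = 0x0
chan:1 @ bit 14 → (0x8ee4>>14)&0x1 = 0x0
opcode:1 @ bit 15 → (0x8ee4>>15)&0x1 = 0x1
tag signed 4b, MSB=0: value = 7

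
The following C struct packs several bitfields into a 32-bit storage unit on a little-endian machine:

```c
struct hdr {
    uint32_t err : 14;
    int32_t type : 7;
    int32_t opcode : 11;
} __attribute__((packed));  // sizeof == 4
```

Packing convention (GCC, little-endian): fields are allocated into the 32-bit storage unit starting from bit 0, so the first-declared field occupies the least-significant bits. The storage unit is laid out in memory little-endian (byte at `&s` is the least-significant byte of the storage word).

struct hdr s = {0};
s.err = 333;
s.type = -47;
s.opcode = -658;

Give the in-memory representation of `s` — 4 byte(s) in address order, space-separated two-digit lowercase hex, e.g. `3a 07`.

4d 41 d4 ad

err:14 = 333 → 0x14d << 0 → word 0x0000014d
type:7 = -47 → 0x51 << 14 → word 0x0014414d
opcode:11 = -658 → 0x56e << 21 → word 0xadd4414d
word = 0xadd4414d → little-endian bytes:
  [0]=0x4d  [1]=0x41  [2]=0xd4  [3]=0xad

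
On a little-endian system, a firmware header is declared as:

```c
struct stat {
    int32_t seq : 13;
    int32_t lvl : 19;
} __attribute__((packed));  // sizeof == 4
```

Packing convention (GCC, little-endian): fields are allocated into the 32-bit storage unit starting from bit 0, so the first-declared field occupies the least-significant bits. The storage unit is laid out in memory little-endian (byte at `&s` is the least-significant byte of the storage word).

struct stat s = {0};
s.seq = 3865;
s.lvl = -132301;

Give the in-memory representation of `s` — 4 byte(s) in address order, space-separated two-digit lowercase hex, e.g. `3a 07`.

19 6f 66 bf

seq (13b) val=3865 bits=0xf19 at bit 0: 0x00000f19
lvl (19b) val=-132301 bits=0x5fb33 at bit 13: 0xbf666f19
word = 0xbf666f19 → little-endian bytes:
  [0]=0x19  [1]=0x6f  [2]=0x66  [3]=0xbf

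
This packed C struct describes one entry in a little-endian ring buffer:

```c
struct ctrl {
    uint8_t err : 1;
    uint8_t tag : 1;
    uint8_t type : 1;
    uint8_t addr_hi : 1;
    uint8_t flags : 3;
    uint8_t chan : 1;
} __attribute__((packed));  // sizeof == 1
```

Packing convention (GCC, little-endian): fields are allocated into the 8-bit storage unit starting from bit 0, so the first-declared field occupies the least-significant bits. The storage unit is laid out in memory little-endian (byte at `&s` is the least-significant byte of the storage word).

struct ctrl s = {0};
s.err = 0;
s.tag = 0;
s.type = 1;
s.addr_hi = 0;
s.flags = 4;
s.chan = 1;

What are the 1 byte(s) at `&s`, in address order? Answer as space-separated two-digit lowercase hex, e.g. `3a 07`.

c4

err:1 = 0 → 0x0 << 0 → word 0x00
tag:1 = 0 → 0x0 << 1 → word 0x00
type:1 = 1 → 0x1 << 2 → word 0x04
addr_hi:1 = 0 → 0x0 << 3 → word 0x04
flags:3 = 4 → 0x4 << 4 → word 0x44
chan:1 = 1 → 0x1 << 7 → word 0xc4
word = 0xc4 → little-endian bytes:
  [0]=0xc4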